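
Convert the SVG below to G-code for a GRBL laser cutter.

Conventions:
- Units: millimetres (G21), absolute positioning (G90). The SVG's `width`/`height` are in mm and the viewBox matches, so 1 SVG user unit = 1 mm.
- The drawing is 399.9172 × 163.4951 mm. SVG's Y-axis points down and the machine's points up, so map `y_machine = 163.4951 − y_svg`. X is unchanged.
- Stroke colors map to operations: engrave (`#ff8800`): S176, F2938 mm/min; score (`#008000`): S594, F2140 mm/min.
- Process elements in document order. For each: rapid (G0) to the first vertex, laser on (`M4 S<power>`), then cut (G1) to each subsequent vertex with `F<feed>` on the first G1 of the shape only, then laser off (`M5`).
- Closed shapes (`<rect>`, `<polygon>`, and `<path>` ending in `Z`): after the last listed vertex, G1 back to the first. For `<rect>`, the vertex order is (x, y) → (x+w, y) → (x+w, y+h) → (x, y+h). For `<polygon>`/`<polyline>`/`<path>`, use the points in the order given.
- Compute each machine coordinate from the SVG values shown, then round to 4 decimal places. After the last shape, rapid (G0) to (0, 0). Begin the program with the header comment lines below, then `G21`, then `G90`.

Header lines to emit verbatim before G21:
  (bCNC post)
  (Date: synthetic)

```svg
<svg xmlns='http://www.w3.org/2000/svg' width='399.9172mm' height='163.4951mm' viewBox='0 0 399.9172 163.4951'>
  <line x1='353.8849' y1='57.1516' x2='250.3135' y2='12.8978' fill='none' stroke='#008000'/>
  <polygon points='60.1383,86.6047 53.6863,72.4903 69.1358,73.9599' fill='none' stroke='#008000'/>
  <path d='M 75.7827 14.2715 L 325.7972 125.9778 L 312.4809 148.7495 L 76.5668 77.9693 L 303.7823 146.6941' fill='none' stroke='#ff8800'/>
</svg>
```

1 u = 1 mm; y_m = 163.4951 − y.

[1] `<line>` line segment, #008000→score S594 F2140: (353.8849,106.3435) → (250.3135,150.5973)

[2] `<polygon>` regular polygon, #008000→score S594 F2140: (60.1383,76.8904) → (53.6863,91.0048) → (69.1358,89.5352) → (60.1383,76.8904) (closed)

[3] `<path>` open polyline, #ff8800→engrave S176 F2938: (75.7827,149.2236) → (325.7972,37.5173) → (312.4809,14.7456) → (76.5668,85.5258) → (303.7823,16.8010)

(bCNC post)
(Date: synthetic)
G21
G90
G0 X353.8849 Y106.3435
M4 S594
G1 X250.3135 Y150.5973 F2140
M5
G0 X60.1383 Y76.8904
M4 S594
G1 X53.6863 Y91.0048 F2140
G1 X69.1358 Y89.5352
G1 X60.1383 Y76.8904
M5
G0 X75.7827 Y149.2236
M4 S176
G1 X325.7972 Y37.5173 F2938
G1 X312.4809 Y14.7456
G1 X76.5668 Y85.5258
G1 X303.7823 Y16.8010
M5
G0 X0.0000 Y0.0000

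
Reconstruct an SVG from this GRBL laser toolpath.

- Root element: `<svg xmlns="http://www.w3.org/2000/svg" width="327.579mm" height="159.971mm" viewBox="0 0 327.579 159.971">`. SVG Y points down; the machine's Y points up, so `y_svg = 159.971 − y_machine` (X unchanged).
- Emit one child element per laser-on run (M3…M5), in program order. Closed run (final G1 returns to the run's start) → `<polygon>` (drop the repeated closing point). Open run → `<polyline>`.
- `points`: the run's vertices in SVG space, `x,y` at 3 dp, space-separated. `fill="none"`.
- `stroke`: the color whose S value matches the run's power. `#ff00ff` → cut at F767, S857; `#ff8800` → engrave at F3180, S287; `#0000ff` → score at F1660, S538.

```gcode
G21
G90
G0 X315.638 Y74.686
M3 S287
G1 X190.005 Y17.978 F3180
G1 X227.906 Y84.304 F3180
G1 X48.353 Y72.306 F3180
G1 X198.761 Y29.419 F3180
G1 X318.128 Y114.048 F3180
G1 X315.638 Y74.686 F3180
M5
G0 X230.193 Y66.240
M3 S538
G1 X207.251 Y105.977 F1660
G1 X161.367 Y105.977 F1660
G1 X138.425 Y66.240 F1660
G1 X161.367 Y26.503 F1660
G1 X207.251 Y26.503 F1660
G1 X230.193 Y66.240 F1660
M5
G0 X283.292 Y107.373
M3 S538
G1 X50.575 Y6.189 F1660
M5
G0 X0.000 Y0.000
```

<svg xmlns="http://www.w3.org/2000/svg" width="327.579mm" height="159.971mm" viewBox="0 0 327.579 159.971">
  <polygon points="315.638,85.285 190.005,141.993 227.906,75.667 48.353,87.665 198.761,130.552 318.128,45.923" fill="none" stroke="#ff8800"/>
  <polygon points="230.193,93.731 207.251,53.994 161.367,53.994 138.425,93.731 161.367,133.468 207.251,133.468" fill="none" stroke="#0000ff"/>
  <polyline points="283.292,52.598 50.575,153.782" fill="none" stroke="#0000ff"/>
</svg>

Each laser-on run becomes one SVG element. Flip Y back into SVG space with y_svg = 159.971 − y_machine.

Run 1: S287 ⇒ engrave layer `#ff8800`. The run returns to its start, so emit a `<polygon>` with points (Y-flipped): 315.638,85.285 190.005,141.993 227.906,75.667 48.353,87.665 198.761,130.552 318.128,45.923.

Run 2: power S538 maps to stroke `#0000ff` (score). The run returns to its start, so emit a `<polygon>` with points (Y-flipped): 230.193,93.731 207.251,53.994 161.367,53.994 138.425,93.731 161.367,133.468 207.251,133.468.

Run 3: power S538 maps to stroke `#0000ff` (score). The run is open, so emit a `<polyline>` with points (Y-flipped): 283.292,52.598 50.575,153.782.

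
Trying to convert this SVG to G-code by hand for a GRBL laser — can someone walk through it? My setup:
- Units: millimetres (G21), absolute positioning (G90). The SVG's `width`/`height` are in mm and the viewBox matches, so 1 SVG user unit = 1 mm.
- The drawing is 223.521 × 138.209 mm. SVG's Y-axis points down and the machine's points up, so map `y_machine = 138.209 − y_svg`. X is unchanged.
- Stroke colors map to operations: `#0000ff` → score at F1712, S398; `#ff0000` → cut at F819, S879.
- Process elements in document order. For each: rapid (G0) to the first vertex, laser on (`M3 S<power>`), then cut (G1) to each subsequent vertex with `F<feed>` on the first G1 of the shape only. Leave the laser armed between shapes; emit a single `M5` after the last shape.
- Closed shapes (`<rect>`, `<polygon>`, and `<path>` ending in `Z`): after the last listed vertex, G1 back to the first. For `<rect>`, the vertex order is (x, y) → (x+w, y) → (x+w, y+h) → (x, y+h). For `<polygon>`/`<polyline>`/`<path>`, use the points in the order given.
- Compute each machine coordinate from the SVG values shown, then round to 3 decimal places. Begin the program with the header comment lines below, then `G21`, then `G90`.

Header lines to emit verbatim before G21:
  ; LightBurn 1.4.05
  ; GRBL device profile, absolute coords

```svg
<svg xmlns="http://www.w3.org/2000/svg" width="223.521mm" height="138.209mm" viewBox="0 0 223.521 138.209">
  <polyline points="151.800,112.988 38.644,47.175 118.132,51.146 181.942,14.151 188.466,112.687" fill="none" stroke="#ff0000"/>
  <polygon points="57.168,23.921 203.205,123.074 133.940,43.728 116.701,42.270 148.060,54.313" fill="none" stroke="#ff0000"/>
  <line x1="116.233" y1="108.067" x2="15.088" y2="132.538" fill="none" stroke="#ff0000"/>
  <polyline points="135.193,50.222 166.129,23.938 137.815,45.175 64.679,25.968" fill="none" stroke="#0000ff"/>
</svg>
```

Since the viewBox matches the mm dimensions, user units are millimetres directly. The only transform is the Y-flip y_m = 138.209 − y_svg.

Shape 1 is a open polyline drawn with `<polyline>`. Its stroke #ff0000 means cut at S879, F819. After flipping Y the toolpath is (151.800,25.221) → (38.644,91.034) → (118.132,87.063) → (181.942,124.058) → (188.466,25.522).

Shape 2 is a closed polygon drawn with `<polygon>`. Its stroke #ff0000 means cut at S879, F819. After flipping Y the toolpath is (57.168,114.288) → (203.205,15.135) → (133.940,94.481) → (116.701,95.939) → (148.060,83.896) → (57.168,114.288), returning to the start.

Shape 3 is a line segment drawn with `<line>`. Its stroke #ff0000 means cut at S879, F819. After flipping Y the toolpath is (116.233,30.142) → (15.088,5.671).

Shape 4 is a open polyline drawn with `<polyline>`. Its stroke #0000ff means score at S398, F1712. After flipping Y the toolpath is (135.193,87.987) → (166.129,114.271) → (137.815,93.034) → (64.679,112.241).

; LightBurn 1.4.05
; GRBL device profile, absolute coords
G21
G90
G0 X151.800 Y25.221
M3 S879
G1 X38.644 Y91.034 F819
G1 X118.132 Y87.063
G1 X181.942 Y124.058
G1 X188.466 Y25.522
G0 X57.168 Y114.288
M3 S879
G1 X203.205 Y15.135 F819
G1 X133.940 Y94.481
G1 X116.701 Y95.939
G1 X148.060 Y83.896
G1 X57.168 Y114.288
G0 X116.233 Y30.142
M3 S879
G1 X15.088 Y5.671 F819
G0 X135.193 Y87.987
M3 S398
G1 X166.129 Y114.271 F1712
G1 X137.815 Y93.034
G1 X64.679 Y112.241
M5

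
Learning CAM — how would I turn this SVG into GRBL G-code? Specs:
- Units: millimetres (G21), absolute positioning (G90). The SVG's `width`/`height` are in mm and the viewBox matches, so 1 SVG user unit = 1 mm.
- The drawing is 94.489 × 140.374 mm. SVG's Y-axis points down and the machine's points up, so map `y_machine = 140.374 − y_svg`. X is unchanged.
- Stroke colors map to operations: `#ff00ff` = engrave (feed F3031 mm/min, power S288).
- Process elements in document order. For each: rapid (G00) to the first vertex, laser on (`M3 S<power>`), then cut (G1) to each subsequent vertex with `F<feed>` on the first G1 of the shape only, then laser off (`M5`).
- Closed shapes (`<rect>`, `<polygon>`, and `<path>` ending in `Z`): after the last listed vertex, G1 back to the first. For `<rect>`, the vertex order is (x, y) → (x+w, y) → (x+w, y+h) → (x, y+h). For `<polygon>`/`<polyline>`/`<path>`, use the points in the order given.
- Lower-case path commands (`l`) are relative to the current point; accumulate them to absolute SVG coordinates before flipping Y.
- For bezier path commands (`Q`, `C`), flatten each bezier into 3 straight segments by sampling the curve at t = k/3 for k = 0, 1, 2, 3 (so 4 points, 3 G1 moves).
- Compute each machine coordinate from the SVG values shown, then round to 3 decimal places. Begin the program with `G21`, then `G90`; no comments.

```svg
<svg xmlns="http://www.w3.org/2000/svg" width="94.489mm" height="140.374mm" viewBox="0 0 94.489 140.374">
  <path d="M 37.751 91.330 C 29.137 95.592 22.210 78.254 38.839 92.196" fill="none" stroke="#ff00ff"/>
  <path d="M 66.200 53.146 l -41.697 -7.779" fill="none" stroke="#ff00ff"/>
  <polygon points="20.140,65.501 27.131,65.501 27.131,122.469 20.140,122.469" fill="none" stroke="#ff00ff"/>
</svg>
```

G21
G90
G00 X37.751 Y49.044
M3 S288
G1 X30.509 Y50.023 F3031
G1 X29.252 Y53.652
G1 X38.839 Y48.178
M5
G00 X66.200 Y87.228
M3 S288
G1 X24.503 Y95.007 F3031
M5
G00 X20.140 Y74.873
M3 S288
G1 X27.131 Y74.873 F3031
G1 X27.131 Y17.905
G1 X20.140 Y17.905
G1 X20.140 Y74.873
M5

viewBox `0 0 94.489 140.374` with mm width/height → 1 unit = 1 mm. Flip: y_m = 140.374 − y_svg.

**Shape 1** — `<path>` cubic bezier, stroke `#ff00ff` → engrave (S288, F3031). Control points (SVG): P0=(37.751,91.330), P1=(29.137,95.592), P2=(22.210,78.254), P3=(38.839,92.196); sampled at t=k/3. Machine vertices: (37.751,49.044) → (30.509,50.023) → (29.252,53.652) → (38.839,48.178). Open path.

**Shape 2** — `<path>` line segment, stroke `#ff00ff` → engrave (S288, F3031). Machine vertices: (66.200,87.228) → (24.503,95.007). Open path.

**Shape 3** — `<polygon>` rectangle, stroke `#ff00ff` → engrave (S288, F3031). Machine vertices: (20.140,74.873) → (27.131,74.873) → (27.131,17.905) → (20.140,17.905) → (20.140,74.873). Closed: final G1 returns to the first vertex.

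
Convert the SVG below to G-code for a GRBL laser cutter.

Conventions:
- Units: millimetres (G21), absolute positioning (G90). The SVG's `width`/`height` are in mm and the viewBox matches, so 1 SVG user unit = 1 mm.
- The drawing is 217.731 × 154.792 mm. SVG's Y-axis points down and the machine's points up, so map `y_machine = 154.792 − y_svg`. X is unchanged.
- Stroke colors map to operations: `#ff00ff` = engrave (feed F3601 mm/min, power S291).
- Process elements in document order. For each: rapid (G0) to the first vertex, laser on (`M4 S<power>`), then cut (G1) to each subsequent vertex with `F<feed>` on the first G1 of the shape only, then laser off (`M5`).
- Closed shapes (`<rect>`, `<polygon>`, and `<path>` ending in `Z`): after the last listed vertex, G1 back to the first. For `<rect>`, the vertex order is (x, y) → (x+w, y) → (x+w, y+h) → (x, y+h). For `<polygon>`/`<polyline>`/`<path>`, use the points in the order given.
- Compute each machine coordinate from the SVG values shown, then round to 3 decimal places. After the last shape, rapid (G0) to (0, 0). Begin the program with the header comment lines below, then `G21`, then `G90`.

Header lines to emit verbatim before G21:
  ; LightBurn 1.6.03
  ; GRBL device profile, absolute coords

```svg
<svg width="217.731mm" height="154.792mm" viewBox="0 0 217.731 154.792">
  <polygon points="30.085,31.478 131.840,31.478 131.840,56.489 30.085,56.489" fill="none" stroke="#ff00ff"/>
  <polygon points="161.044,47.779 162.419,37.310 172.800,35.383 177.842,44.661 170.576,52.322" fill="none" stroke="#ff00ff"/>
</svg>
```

viewBox `0 0 217.731 154.792` with mm width/height → 1 unit = 1 mm. Flip: y_m = 154.792 − y_svg.

**Shape 1** — `<polygon>` rectangle, stroke `#ff00ff` → engrave (S291, F3601). Machine vertices: (30.085,123.314) → (131.840,123.314) → (131.840,98.303) → (30.085,98.303) → (30.085,123.314). Closed: final G1 returns to the first vertex.

**Shape 2** — `<polygon>` regular polygon, stroke `#ff00ff` → engrave (S291, F3601). Machine vertices: (161.044,107.013) → (162.419,117.482) → (172.800,119.409) → (177.842,110.131) → (170.576,102.470) → (161.044,107.013). Closed: final G1 returns to the first vertex.

; LightBurn 1.6.03
; GRBL device profile, absolute coords
G21
G90
G0 X30.085 Y123.314
M4 S291
G1 X131.840 Y123.314 F3601
G1 X131.840 Y98.303
G1 X30.085 Y98.303
G1 X30.085 Y123.314
M5
G0 X161.044 Y107.013
M4 S291
G1 X162.419 Y117.482 F3601
G1 X172.800 Y119.409
G1 X177.842 Y110.131
G1 X170.576 Y102.470
G1 X161.044 Y107.013
M5
G0 X0.000 Y0.000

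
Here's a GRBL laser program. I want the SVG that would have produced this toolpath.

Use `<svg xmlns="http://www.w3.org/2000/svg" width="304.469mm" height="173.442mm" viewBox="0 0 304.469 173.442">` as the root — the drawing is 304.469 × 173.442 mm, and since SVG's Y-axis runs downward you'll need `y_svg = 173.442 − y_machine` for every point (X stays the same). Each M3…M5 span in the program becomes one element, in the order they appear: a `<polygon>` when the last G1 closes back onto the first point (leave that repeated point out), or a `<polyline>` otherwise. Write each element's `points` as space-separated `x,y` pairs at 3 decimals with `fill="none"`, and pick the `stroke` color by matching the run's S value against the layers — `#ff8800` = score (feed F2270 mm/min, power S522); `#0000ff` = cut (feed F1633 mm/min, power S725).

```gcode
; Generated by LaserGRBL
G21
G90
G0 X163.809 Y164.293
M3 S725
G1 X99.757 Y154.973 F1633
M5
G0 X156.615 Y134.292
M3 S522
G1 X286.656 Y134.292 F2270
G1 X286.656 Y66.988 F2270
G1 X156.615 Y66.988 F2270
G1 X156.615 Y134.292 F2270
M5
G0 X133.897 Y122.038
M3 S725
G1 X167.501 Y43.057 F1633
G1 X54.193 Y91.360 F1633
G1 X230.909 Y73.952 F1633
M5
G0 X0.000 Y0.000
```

<svg xmlns="http://www.w3.org/2000/svg" width="304.469mm" height="173.442mm" viewBox="0 0 304.469 173.442">
  <polyline points="163.809,9.149 99.757,18.469" fill="none" stroke="#0000ff"/>
  <polygon points="156.615,39.150 286.656,39.150 286.656,106.454 156.615,106.454" fill="none" stroke="#ff8800"/>
  <polyline points="133.897,51.404 167.501,130.385 54.193,82.082 230.909,99.490" fill="none" stroke="#0000ff"/>
</svg>

Each laser-on run becomes one SVG element. Flip Y back into SVG space with y_svg = 173.442 − y_machine.

Run 1: the run's S725 means `#0000ff` (cut). The run is open, so emit a `<polyline>` with points (Y-flipped): 163.809,9.149 99.757,18.469.

Run 2: power S522 maps to stroke `#ff8800` (score). The run returns to its start, so emit a `<polygon>` with points (Y-flipped): 156.615,39.150 286.656,39.150 286.656,106.454 156.615,106.454.

Run 3: S725 ⇒ cut layer `#0000ff`. The run is open, so emit a `<polyline>` with points (Y-flipped): 133.897,51.404 167.501,130.385 54.193,82.082 230.909,99.490.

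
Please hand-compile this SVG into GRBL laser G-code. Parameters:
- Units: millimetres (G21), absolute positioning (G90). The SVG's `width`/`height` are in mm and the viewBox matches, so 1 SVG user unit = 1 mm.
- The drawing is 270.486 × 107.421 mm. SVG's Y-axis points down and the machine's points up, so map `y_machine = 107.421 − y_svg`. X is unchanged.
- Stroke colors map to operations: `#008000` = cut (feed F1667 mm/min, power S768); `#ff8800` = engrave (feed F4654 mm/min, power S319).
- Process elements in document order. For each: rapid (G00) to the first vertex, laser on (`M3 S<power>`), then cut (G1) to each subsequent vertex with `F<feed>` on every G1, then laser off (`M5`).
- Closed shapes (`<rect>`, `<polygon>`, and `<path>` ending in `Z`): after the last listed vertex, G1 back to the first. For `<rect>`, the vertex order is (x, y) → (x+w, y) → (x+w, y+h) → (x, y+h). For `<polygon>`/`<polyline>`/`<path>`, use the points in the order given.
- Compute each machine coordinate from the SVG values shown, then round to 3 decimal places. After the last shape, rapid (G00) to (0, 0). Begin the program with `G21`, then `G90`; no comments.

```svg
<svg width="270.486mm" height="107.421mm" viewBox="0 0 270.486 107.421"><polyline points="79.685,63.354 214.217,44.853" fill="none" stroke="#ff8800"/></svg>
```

1 u = 1 mm; y_m = 107.421 − y.

[1] `<polyline>` line segment, #ff8800→engrave S319 F4654: (79.685,44.067) → (214.217,62.568)

G21
G90
G00 X79.685 Y44.067
M3 S319
G1 X214.217 Y62.568 F4654
M5
G00 X0.000 Y0.000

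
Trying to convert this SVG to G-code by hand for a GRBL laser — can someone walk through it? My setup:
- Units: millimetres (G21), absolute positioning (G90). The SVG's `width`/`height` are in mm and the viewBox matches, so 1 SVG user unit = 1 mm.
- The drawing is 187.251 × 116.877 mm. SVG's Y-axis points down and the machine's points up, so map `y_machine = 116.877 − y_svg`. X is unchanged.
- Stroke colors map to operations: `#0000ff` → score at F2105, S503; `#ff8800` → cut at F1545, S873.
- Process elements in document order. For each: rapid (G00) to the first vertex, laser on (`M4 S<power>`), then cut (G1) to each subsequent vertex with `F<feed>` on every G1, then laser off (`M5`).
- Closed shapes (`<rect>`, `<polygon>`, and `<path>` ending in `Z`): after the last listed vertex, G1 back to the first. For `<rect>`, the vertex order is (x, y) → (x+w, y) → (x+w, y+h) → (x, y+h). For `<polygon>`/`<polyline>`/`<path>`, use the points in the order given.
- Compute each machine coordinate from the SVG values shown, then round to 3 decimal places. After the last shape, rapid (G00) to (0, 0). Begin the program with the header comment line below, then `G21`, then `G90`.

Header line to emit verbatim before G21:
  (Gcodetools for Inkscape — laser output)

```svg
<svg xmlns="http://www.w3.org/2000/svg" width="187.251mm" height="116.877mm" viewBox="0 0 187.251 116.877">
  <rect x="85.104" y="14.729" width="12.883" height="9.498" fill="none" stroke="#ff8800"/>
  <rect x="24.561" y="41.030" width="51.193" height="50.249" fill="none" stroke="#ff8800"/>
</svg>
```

Since the viewBox matches the mm dimensions, user units are millimetres directly. The only transform is the Y-flip y_m = 116.877 − y_svg.

Shape 1 is a rectangle drawn with `<rect>`. Its stroke #ff8800 means cut at S873, F1545. After flipping Y the toolpath is (85.104,102.148) → (97.987,102.148) → (97.987,92.650) → (85.104,92.650) → (85.104,102.148), returning to the start.

Shape 2 is a rectangle drawn with `<rect>`. Its stroke #ff8800 means cut at S873, F1545. After flipping Y the toolpath is (24.561,75.847) → (75.754,75.847) → (75.754,25.598) → (24.561,25.598) → (24.561,75.847), returning to the start.

(Gcodetools for Inkscape — laser output)
G21
G90
G00 X85.104 Y102.148
M4 S873
G1 X97.987 Y102.148 F1545
G1 X97.987 Y92.650 F1545
G1 X85.104 Y92.650 F1545
G1 X85.104 Y102.148 F1545
M5
G00 X24.561 Y75.847
M4 S873
G1 X75.754 Y75.847 F1545
G1 X75.754 Y25.598 F1545
G1 X24.561 Y25.598 F1545
G1 X24.561 Y75.847 F1545
M5
G00 X0.000 Y0.000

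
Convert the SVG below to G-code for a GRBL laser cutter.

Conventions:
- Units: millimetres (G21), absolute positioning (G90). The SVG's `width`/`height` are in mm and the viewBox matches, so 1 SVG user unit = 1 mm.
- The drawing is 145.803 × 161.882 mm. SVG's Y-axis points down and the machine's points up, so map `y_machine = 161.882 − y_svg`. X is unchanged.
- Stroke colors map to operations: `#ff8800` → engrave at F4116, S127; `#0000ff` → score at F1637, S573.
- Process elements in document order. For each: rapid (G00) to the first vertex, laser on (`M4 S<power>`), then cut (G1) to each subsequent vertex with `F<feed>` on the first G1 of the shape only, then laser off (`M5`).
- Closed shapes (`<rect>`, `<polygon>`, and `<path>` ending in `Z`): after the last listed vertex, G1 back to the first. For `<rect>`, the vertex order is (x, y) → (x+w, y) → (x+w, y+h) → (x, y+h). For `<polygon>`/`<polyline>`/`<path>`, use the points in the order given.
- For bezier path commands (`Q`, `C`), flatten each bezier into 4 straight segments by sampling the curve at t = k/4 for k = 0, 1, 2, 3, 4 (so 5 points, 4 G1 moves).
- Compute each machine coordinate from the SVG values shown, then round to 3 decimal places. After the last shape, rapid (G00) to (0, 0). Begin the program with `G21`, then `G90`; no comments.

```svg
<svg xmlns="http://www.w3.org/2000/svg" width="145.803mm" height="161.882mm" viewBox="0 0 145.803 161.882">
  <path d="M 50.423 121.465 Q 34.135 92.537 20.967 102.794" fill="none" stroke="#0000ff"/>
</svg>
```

Since the viewBox matches the mm dimensions, user units are millimetres directly. The only transform is the Y-flip y_m = 161.882 − y_svg.

Shape 1 is a quadratic bezier drawn with `<path>`. Its stroke #0000ff means score at S573, F1637. After flipping Y the toolpath is (50.423,40.417) → (42.474,52.432) → (34.915,59.549) → (27.746,61.767) → (20.967,59.088).

G21
G90
G00 X50.423 Y40.417
M4 S573
G1 X42.474 Y52.432 F1637
G1 X34.915 Y59.549
G1 X27.746 Y61.767
G1 X20.967 Y59.088
M5
G00 X0.000 Y0.000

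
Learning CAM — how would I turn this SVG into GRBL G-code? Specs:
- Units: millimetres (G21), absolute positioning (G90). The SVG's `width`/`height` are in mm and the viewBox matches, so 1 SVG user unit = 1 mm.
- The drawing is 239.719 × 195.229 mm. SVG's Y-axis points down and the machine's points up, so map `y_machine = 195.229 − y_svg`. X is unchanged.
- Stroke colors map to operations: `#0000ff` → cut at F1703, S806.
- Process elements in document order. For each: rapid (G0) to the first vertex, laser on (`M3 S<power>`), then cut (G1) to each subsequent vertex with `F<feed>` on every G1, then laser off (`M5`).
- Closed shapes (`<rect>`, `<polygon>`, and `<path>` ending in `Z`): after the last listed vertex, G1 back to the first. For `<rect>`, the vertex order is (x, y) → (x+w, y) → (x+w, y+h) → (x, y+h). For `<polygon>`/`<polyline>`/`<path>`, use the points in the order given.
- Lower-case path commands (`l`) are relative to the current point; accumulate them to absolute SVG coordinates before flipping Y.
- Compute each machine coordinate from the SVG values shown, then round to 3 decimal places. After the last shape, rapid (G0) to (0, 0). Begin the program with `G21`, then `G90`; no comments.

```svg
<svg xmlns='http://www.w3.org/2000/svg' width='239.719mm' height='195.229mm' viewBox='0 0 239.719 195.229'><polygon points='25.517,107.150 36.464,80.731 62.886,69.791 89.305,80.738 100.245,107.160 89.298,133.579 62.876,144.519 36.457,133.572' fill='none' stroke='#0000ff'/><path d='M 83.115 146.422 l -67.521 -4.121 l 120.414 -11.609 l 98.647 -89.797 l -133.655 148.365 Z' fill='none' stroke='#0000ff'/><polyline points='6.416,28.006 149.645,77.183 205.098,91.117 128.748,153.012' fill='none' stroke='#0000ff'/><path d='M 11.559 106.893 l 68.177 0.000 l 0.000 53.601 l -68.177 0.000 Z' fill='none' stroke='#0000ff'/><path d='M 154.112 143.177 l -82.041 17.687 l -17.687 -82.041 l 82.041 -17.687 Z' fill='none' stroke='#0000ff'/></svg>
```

G21
G90
G0 X25.517 Y88.079
M3 S806
G1 X36.464 Y114.498 F1703
G1 X62.886 Y125.438 F1703
G1 X89.305 Y114.491 F1703
G1 X100.245 Y88.069 F1703
G1 X89.298 Y61.650 F1703
G1 X62.876 Y50.710 F1703
G1 X36.457 Y61.657 F1703
G1 X25.517 Y88.079 F1703
M5
G0 X83.115 Y48.807
M3 S806
G1 X15.594 Y52.928 F1703
G1 X136.008 Y64.537 F1703
G1 X234.655 Y154.334 F1703
G1 X101.000 Y5.969 F1703
G1 X83.115 Y48.807 F1703
M5
G0 X6.416 Y167.223
M3 S806
G1 X149.645 Y118.046 F1703
G1 X205.098 Y104.112 F1703
G1 X128.748 Y42.217 F1703
M5
G0 X11.559 Y88.336
M3 S806
G1 X79.736 Y88.336 F1703
G1 X79.736 Y34.735 F1703
G1 X11.559 Y34.735 F1703
G1 X11.559 Y88.336 F1703
M5
G0 X154.112 Y52.052
M3 S806
G1 X72.071 Y34.365 F1703
G1 X54.384 Y116.406 F1703
G1 X136.425 Y134.093 F1703
G1 X154.112 Y52.052 F1703
M5
G0 X0.000 Y0.000

1 u = 1 mm; y_m = 195.229 − y.

[1] `<polygon>` regular polygon, #0000ff→cut S806 F1703: (25.517,88.079) → (36.464,114.498) → (62.886,125.438) → (89.305,114.491) → (100.245,88.069) → (89.298,61.650) → (62.876,50.710) → (36.457,61.657) → (25.517,88.079) (closed)

[2] `<path>` closed polygon, #0000ff→cut S806 F1703: (83.115,48.807) → (15.594,52.928) → (136.008,64.537) → (234.655,154.334) → (101.000,5.969) → (83.115,48.807) (closed)

[3] `<polyline>` open polyline, #0000ff→cut S806 F1703: (6.416,167.223) → (149.645,118.046) → (205.098,104.112) → (128.748,42.217)

[4] `<path>` rectangle, #0000ff→cut S806 F1703: (11.559,88.336) → (79.736,88.336) → (79.736,34.735) → (11.559,34.735) → (11.559,88.336) (closed)

[5] `<path>` regular polygon, #0000ff→cut S806 F1703: (154.112,52.052) → (72.071,34.365) → (54.384,116.406) → (136.425,134.093) → (154.112,52.052) (closed)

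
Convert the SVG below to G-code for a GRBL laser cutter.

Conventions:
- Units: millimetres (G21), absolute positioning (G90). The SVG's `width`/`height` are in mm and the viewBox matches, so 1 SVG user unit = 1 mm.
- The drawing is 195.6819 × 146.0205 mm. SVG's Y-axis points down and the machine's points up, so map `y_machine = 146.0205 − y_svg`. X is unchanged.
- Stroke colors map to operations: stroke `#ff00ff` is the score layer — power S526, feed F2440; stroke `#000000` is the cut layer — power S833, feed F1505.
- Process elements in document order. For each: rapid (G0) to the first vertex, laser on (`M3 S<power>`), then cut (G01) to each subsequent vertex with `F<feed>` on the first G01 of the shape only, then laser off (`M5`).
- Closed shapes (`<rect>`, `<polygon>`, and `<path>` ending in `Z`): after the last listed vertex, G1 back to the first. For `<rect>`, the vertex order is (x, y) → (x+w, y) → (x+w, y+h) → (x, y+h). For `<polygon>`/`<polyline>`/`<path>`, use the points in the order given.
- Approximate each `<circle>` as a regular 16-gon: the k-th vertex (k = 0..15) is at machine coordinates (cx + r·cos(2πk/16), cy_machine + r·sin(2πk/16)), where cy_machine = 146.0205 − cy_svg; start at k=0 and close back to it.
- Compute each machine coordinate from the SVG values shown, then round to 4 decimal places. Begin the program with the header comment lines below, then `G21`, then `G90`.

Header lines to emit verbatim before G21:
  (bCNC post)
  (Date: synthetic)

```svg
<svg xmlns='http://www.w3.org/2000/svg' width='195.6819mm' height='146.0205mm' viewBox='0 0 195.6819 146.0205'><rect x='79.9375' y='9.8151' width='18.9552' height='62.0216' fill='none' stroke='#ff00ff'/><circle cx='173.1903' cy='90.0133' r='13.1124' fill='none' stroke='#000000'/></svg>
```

Since the viewBox matches the mm dimensions, user units are millimetres directly. The only transform is the Y-flip y_m = 146.0205 − y_svg.

Shape 1 is a rectangle drawn with `<rect>`. Its stroke #ff00ff means score at S526, F2440. After flipping Y the toolpath is (79.9375,136.2054) → (98.8927,136.2054) → (98.8927,74.1838) → (79.9375,74.1838) → (79.9375,136.2054), returning to the start.

Shape 2 is a circle drawn with `<circle>`. Its stroke #000000 means cut at S833, F1505. After flipping Y the toolpath is (186.3027,56.0072) → (185.3046,61.0251) → (182.4622,65.2791) → (178.2082,68.1215) → (173.1903,69.1196) → (168.1724,68.1215) → (163.9184,65.2791) → (161.0760,61.0251) → (160.0779,56.0072) → (161.0760,50.9893) → (163.9184,46.7353) → (168.1724,43.8929) → (173.1903,42.8948) → (178.2082,43.8929) → (182.4622,46.7353) → (185.3046,50.9893) → (186.3027,56.0072), returning to the start.

(bCNC post)
(Date: synthetic)
G21
G90
G0 X79.9375 Y136.2054
M3 S526
G01 X98.8927 Y136.2054 F2440
G01 X98.8927 Y74.1838
G01 X79.9375 Y74.1838
G01 X79.9375 Y136.2054
M5
G0 X186.3027 Y56.0072
M3 S833
G01 X185.3046 Y61.0251 F1505
G01 X182.4622 Y65.2791
G01 X178.2082 Y68.1215
G01 X173.1903 Y69.1196
G01 X168.1724 Y68.1215
G01 X163.9184 Y65.2791
G01 X161.0760 Y61.0251
G01 X160.0779 Y56.0072
G01 X161.0760 Y50.9893
G01 X163.9184 Y46.7353
G01 X168.1724 Y43.8929
G01 X173.1903 Y42.8948
G01 X178.2082 Y43.8929
G01 X182.4622 Y46.7353
G01 X185.3046 Y50.9893
G01 X186.3027 Y56.0072
M5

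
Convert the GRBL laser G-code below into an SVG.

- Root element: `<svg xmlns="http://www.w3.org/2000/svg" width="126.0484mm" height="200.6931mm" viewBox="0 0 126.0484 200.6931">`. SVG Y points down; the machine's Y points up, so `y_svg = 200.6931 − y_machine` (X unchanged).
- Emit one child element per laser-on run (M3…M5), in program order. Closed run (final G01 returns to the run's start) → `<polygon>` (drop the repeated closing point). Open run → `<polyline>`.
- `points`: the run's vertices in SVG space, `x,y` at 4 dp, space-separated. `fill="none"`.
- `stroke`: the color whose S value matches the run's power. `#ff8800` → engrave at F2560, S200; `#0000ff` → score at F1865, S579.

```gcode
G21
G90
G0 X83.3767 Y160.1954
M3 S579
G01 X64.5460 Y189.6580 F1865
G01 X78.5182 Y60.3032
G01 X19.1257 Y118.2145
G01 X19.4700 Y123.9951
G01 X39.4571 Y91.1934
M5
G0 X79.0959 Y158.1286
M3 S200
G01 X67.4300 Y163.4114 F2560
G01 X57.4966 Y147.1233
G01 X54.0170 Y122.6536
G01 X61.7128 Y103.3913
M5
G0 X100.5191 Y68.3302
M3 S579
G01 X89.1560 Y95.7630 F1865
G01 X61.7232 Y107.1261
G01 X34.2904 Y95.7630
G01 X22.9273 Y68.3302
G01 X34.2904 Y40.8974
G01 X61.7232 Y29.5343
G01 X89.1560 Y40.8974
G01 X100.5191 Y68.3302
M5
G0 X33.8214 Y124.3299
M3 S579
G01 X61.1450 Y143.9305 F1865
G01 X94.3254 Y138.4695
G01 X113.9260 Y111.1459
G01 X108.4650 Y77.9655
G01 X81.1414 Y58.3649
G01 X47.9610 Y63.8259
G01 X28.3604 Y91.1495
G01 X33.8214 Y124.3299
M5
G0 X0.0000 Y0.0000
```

<svg xmlns="http://www.w3.org/2000/svg" width="126.0484mm" height="200.6931mm" viewBox="0 0 126.0484 200.6931">
  <polyline points="83.3767,40.4977 64.5460,11.0351 78.5182,140.3899 19.1257,82.4786 19.4700,76.6980 39.4571,109.4997" fill="none" stroke="#0000ff"/>
  <polyline points="79.0959,42.5645 67.4300,37.2817 57.4966,53.5698 54.0170,78.0395 61.7128,97.3018" fill="none" stroke="#ff8800"/>
  <polygon points="100.5191,132.3629 89.1560,104.9301 61.7232,93.5670 34.2904,104.9301 22.9273,132.3629 34.2904,159.7957 61.7232,171.1588 89.1560,159.7957" fill="none" stroke="#0000ff"/>
  <polygon points="33.8214,76.3632 61.1450,56.7626 94.3254,62.2236 113.9260,89.5472 108.4650,122.7276 81.1414,142.3282 47.9610,136.8672 28.3604,109.5436" fill="none" stroke="#0000ff"/>
</svg>

Each laser-on run becomes one SVG element. Flip Y back into SVG space with y_svg = 200.6931 − y_machine.

Run 1: S579 ⇒ score layer `#0000ff`. The run is open, so emit a `<polyline>` with points (Y-flipped): 83.3767,40.4977 64.5460,11.0351 78.5182,140.3899 19.1257,82.4786 19.4700,76.6980 39.4571,109.4997.

Run 2: S200 ⇒ engrave layer `#ff8800`. The run is open, so emit a `<polyline>` with points (Y-flipped): 79.0959,42.5645 67.4300,37.2817 57.4966,53.5698 54.0170,78.0395 61.7128,97.3018.

Run 3: S579 ⇒ score layer `#0000ff`. The run returns to its start, so emit a `<polygon>` with points (Y-flipped): 100.5191,132.3629 89.1560,104.9301 61.7232,93.5670 34.2904,104.9301 22.9273,132.3629 34.2904,159.7957 61.7232,171.1588 89.1560,159.7957.

Run 4: the run's S579 means `#0000ff` (score). The run returns to its start, so emit a `<polygon>` with points (Y-flipped): 33.8214,76.3632 61.1450,56.7626 94.3254,62.2236 113.9260,89.5472 108.4650,122.7276 81.1414,142.3282 47.9610,136.8672 28.3604,109.5436.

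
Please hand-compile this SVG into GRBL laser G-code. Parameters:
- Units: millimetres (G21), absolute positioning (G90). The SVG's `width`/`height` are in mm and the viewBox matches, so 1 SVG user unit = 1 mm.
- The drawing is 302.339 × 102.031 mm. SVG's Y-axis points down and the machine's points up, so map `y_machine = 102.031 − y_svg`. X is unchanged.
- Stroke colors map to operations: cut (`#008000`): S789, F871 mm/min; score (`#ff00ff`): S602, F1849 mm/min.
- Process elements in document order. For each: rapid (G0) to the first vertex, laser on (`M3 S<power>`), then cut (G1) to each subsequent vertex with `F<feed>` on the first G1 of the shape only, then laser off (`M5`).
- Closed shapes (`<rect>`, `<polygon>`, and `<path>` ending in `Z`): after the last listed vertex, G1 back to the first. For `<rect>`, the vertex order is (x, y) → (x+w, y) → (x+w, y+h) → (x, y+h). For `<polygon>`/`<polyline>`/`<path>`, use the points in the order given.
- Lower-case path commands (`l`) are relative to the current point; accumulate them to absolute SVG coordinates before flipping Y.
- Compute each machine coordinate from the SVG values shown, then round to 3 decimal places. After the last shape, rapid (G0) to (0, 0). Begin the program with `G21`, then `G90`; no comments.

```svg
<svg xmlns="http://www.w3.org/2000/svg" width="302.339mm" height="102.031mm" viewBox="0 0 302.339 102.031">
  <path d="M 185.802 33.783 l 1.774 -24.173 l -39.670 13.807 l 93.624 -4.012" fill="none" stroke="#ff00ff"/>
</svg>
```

G21
G90
G0 X185.802 Y68.248
M3 S602
G1 X187.576 Y92.421 F1849
G1 X147.906 Y78.614
G1 X241.530 Y82.626
M5
G0 X0.000 Y0.000

viewBox `0 0 302.339 102.031` with mm width/height → 1 unit = 1 mm. Flip: y_m = 102.031 − y_svg.

**Shape 1** — `<path>` open polyline, stroke `#ff00ff` → score (S602, F1849). Machine vertices: (185.802,68.248) → (187.576,92.421) → (147.906,78.614) → (241.530,82.626). Open path.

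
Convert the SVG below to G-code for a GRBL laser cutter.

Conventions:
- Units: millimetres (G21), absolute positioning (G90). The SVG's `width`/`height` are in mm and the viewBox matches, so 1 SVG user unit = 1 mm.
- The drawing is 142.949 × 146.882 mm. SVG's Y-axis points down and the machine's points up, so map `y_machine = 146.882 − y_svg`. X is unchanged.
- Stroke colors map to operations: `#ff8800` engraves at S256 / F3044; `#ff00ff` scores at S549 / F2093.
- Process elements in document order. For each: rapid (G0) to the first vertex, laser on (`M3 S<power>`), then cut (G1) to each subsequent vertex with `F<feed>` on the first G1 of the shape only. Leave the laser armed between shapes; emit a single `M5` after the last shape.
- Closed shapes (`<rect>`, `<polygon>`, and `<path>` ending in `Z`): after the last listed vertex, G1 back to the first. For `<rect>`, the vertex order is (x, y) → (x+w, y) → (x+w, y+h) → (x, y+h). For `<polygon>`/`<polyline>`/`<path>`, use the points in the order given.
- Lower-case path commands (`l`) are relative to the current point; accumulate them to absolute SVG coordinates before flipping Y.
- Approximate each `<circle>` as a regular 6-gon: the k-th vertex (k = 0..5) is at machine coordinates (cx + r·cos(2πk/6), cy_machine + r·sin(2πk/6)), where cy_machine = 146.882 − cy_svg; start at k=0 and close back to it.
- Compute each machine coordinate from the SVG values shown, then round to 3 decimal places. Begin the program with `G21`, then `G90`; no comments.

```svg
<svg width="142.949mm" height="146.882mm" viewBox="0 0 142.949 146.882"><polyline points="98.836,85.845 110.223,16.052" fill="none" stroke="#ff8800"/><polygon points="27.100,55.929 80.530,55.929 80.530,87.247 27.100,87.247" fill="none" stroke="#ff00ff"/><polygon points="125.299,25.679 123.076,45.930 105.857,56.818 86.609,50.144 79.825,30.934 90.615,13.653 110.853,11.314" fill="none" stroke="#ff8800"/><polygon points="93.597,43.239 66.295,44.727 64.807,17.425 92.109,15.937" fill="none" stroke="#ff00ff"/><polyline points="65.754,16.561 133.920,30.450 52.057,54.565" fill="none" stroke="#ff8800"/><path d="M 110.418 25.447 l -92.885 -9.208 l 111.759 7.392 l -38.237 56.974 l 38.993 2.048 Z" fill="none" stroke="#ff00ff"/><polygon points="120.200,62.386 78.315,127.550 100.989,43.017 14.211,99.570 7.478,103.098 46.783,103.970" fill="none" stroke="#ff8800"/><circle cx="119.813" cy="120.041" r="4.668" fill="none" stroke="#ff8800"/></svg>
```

G21
G90
G0 X98.836 Y61.037
M3 S256
G1 X110.223 Y130.830 F3044
G0 X27.100 Y90.953
M3 S549
G1 X80.530 Y90.953 F2093
G1 X80.530 Y59.635
G1 X27.100 Y59.635
G1 X27.100 Y90.953
G0 X125.299 Y121.203
M3 S256
G1 X123.076 Y100.952 F3044
G1 X105.857 Y90.064
G1 X86.609 Y96.738
G1 X79.825 Y115.948
G1 X90.615 Y133.229
G1 X110.853 Y135.568
G1 X125.299 Y121.203
G0 X93.597 Y103.643
M3 S549
G1 X66.295 Y102.155 F2093
G1 X64.807 Y129.457
G1 X92.109 Y130.945
G1 X93.597 Y103.643
G0 X65.754 Y130.321
M3 S256
G1 X133.920 Y116.432 F3044
G1 X52.057 Y92.317
G0 X110.418 Y121.435
M3 S549
G1 X17.533 Y130.643 F2093
G1 X129.292 Y123.251
G1 X91.055 Y66.277
G1 X130.048 Y64.229
G1 X110.418 Y121.435
G0 X120.200 Y84.496
M3 S256
G1 X78.315 Y19.332 F3044
G1 X100.989 Y103.865
G1 X14.211 Y47.312
G1 X7.478 Y43.784
G1 X46.783 Y42.912
G1 X120.200 Y84.496
G0 X124.481 Y26.841
M3 S256
G1 X122.147 Y30.884 F3044
G1 X117.479 Y30.884
G1 X115.145 Y26.841
G1 X117.479 Y22.798
G1 X122.147 Y22.798
G1 X124.481 Y26.841
M5

Since the viewBox matches the mm dimensions, user units are millimetres directly. The only transform is the Y-flip y_m = 146.882 − y_svg.

Shape 1 is a line segment drawn with `<polyline>`. Its stroke #ff8800 means engrave at S256, F3044. After flipping Y the toolpath is (98.836,61.037) → (110.223,130.830).

Shape 2 is a rectangle drawn with `<polygon>`. Its stroke #ff00ff means score at S549, F2093. After flipping Y the toolpath is (27.100,90.953) → (80.530,90.953) → (80.530,59.635) → (27.100,59.635) → (27.100,90.953), returning to the start.

Shape 3 is a regular polygon drawn with `<polygon>`. Its stroke #ff8800 means engrave at S256, F3044. After flipping Y the toolpath is (125.299,121.203) → (123.076,100.952) → (105.857,90.064) → (86.609,96.738) → (79.825,115.948) → (90.615,133.229) → (110.853,135.568) → (125.299,121.203), returning to the start.

Shape 4 is a regular polygon drawn with `<polygon>`. Its stroke #ff00ff means score at S549, F2093. After flipping Y the toolpath is (93.597,103.643) → (66.295,102.155) → (64.807,129.457) → (92.109,130.945) → (93.597,103.643), returning to the start.

Shape 5 is a open polyline drawn with `<polyline>`. Its stroke #ff8800 means engrave at S256, F3044. After flipping Y the toolpath is (65.754,130.321) → (133.920,116.432) → (52.057,92.317).

Shape 6 is a closed polygon drawn with `<path>`. Its stroke #ff00ff means score at S549, F2093. After flipping Y the toolpath is (110.418,121.435) → (17.533,130.643) → (129.292,123.251) → (91.055,66.277) → (130.048,64.229) → (110.418,121.435), returning to the start.

Shape 7 is a closed polygon drawn with `<polygon>`. Its stroke #ff8800 means engrave at S256, F3044. After flipping Y the toolpath is (120.200,84.496) → (78.315,19.332) → (100.989,103.865) → (14.211,47.312) → (7.478,43.784) → (46.783,42.912) → (120.200,84.496), returning to the start.

Shape 8 is a circle drawn with `<circle>`. Its stroke #ff8800 means engrave at S256, F3044. After flipping Y the toolpath is (124.481,26.841) → (122.147,30.884) → (117.479,30.884) → (115.145,26.841) → (117.479,22.798) → (122.147,22.798) → (124.481,26.841), returning to the start.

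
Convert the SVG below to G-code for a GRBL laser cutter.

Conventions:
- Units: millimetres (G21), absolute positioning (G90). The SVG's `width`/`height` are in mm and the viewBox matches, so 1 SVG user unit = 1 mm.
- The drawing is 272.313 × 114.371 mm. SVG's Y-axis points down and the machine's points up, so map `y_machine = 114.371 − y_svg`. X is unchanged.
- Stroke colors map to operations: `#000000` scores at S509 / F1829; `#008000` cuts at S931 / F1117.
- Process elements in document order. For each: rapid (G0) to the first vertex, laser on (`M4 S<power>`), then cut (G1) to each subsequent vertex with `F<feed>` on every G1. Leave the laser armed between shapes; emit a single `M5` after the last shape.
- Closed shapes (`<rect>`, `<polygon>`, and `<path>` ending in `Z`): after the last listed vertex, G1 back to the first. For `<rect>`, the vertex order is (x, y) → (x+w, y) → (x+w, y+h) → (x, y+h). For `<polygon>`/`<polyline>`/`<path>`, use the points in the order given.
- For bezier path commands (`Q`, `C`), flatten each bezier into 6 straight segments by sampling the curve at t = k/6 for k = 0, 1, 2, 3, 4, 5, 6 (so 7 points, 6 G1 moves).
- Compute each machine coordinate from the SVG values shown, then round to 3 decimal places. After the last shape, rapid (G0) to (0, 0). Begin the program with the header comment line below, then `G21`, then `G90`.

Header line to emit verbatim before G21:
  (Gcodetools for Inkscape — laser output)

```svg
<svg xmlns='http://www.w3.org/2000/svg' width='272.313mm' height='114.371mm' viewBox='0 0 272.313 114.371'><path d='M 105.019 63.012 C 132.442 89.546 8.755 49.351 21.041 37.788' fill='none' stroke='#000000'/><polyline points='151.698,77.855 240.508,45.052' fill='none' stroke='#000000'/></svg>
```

(Gcodetools for Inkscape — laser output)
G21
G90
G0 X105.019 Y51.359
M4 S509
G1 X107.467 Y43.211 F1829
G1 X92.705 Y43.536 F1829
G1 X68.706 Y49.685 F1829
G1 X43.447 Y59.008 F1829
G1 X24.900 Y68.857 F1829
G1 X21.041 Y76.583 F1829
G0 X151.698 Y36.516
M4 S509
G1 X240.508 Y69.319 F1829
M5
G0 X0.000 Y0.000

viewBox `0 0 272.313 114.371` with mm width/height → 1 unit = 1 mm. Flip: y_m = 114.371 − y_svg.

**Shape 1** — `<path>` cubic bezier, stroke `#000000` → score (S509, F1829). Control points (SVG): P0=(105.019,63.012), P1=(132.442,89.546), P2=(8.755,49.351), P3=(21.041,37.788); sampled at t=k/6. Machine vertices: (105.019,51.359) → (107.467,43.211) → (92.705,43.536) → (68.706,49.685) → (43.447,59.008) → (24.900,68.857) → (21.041,76.583). Open path.

**Shape 2** — `<polyline>` line segment, stroke `#000000` → score (S509, F1829). Machine vertices: (151.698,36.516) → (240.508,69.319). Open path.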